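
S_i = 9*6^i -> [9, 54, 324, 1944, 11664]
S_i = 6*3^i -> [6, 18, 54, 162, 486]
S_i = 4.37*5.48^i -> [4.37, 23.95, 131.23, 719.16, 3940.97]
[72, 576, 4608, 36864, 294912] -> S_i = 72*8^i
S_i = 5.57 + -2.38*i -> [5.57, 3.19, 0.81, -1.57, -3.95]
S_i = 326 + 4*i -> [326, 330, 334, 338, 342]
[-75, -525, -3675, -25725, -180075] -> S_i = -75*7^i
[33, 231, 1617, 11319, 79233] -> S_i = 33*7^i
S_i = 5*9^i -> [5, 45, 405, 3645, 32805]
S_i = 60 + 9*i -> [60, 69, 78, 87, 96]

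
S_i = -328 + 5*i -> [-328, -323, -318, -313, -308]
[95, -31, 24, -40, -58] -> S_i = Random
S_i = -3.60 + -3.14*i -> [-3.6, -6.74, -9.88, -13.02, -16.16]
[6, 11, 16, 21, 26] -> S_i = 6 + 5*i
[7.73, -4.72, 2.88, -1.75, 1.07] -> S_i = 7.73*(-0.61)^i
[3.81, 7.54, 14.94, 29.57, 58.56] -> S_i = 3.81*1.98^i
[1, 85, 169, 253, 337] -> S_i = 1 + 84*i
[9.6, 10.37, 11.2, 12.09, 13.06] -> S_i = 9.60*1.08^i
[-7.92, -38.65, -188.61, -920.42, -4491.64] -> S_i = -7.92*4.88^i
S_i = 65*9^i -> [65, 585, 5265, 47385, 426465]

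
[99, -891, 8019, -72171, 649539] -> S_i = 99*-9^i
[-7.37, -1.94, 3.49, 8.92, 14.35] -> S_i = -7.37 + 5.43*i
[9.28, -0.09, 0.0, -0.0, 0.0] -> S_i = 9.28*(-0.01)^i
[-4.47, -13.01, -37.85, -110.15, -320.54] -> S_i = -4.47*2.91^i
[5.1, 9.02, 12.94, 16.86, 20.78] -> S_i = 5.10 + 3.92*i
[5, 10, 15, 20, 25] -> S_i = 5 + 5*i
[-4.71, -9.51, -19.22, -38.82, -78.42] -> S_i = -4.71*2.02^i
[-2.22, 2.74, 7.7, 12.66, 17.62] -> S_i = -2.22 + 4.96*i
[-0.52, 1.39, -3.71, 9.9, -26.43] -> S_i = -0.52*(-2.67)^i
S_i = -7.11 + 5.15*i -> [-7.11, -1.96, 3.19, 8.34, 13.49]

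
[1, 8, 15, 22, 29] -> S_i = 1 + 7*i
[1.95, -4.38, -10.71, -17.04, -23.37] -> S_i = 1.95 + -6.33*i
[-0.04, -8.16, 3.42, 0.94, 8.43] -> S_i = Random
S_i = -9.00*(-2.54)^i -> [-9.0, 22.86, -58.06, 147.48, -374.61]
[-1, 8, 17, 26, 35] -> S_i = -1 + 9*i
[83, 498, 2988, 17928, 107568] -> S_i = 83*6^i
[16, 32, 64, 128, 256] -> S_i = 16*2^i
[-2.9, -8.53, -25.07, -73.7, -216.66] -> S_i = -2.90*2.94^i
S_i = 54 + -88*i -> [54, -34, -122, -210, -298]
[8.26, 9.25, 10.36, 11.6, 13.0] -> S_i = 8.26*1.12^i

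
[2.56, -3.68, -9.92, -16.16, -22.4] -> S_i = 2.56 + -6.24*i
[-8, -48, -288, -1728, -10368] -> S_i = -8*6^i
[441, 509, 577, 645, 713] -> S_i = 441 + 68*i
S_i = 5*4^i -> [5, 20, 80, 320, 1280]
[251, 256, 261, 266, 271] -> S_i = 251 + 5*i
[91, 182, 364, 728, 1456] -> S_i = 91*2^i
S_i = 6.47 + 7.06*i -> [6.47, 13.53, 20.59, 27.65, 34.71]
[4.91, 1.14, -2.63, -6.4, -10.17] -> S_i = 4.91 + -3.77*i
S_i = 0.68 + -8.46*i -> [0.68, -7.78, -16.24, -24.7, -33.16]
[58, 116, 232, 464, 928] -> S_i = 58*2^i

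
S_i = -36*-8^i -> [-36, 288, -2304, 18432, -147456]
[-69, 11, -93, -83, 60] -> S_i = Random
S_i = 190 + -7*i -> [190, 183, 176, 169, 162]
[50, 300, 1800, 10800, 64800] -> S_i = 50*6^i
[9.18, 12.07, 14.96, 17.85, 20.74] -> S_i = 9.18 + 2.89*i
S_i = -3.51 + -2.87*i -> [-3.51, -6.38, -9.25, -12.12, -14.99]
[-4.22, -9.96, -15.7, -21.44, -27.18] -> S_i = -4.22 + -5.74*i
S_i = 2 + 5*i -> [2, 7, 12, 17, 22]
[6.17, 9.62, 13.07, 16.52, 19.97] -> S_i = 6.17 + 3.45*i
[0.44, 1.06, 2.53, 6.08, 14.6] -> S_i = 0.44*2.40^i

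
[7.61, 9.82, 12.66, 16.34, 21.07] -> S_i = 7.61*1.29^i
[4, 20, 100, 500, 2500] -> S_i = 4*5^i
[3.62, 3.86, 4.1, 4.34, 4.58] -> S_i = 3.62 + 0.24*i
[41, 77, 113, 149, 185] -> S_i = 41 + 36*i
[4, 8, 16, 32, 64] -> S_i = 4*2^i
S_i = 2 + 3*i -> [2, 5, 8, 11, 14]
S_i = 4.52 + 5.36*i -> [4.52, 9.88, 15.24, 20.6, 25.96]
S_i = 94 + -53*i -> [94, 41, -12, -65, -118]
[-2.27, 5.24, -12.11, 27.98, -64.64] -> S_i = -2.27*(-2.31)^i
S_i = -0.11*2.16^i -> [-0.11, -0.24, -0.51, -1.11, -2.39]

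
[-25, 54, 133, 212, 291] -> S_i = -25 + 79*i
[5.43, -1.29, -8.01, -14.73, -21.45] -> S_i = 5.43 + -6.72*i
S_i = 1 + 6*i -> [1, 7, 13, 19, 25]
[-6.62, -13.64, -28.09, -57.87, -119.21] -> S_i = -6.62*2.06^i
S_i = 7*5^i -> [7, 35, 175, 875, 4375]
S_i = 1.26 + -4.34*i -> [1.26, -3.08, -7.42, -11.76, -16.1]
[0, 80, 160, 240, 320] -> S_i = 0 + 80*i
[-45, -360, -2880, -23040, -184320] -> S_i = -45*8^i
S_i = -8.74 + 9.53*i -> [-8.74, 0.79, 10.32, 19.85, 29.38]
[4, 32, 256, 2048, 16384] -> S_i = 4*8^i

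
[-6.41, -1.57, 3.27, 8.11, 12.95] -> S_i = -6.41 + 4.84*i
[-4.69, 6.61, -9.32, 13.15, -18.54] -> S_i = -4.69*(-1.41)^i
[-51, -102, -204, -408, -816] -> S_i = -51*2^i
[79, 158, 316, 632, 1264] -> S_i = 79*2^i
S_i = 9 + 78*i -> [9, 87, 165, 243, 321]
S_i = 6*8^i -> [6, 48, 384, 3072, 24576]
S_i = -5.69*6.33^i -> [-5.69, -36.02, -227.99, -1443.19, -9135.39]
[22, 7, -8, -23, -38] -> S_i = 22 + -15*i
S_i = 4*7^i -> [4, 28, 196, 1372, 9604]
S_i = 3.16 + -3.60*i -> [3.16, -0.44, -4.04, -7.64, -11.24]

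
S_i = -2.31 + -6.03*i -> [-2.31, -8.34, -14.37, -20.4, -26.43]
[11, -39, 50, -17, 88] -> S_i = Random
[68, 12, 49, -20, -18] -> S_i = Random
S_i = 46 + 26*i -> [46, 72, 98, 124, 150]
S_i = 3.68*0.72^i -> [3.68, 2.65, 1.91, 1.37, 0.99]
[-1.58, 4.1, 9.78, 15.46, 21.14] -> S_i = -1.58 + 5.68*i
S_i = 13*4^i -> [13, 52, 208, 832, 3328]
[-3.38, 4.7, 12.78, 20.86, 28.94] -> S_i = -3.38 + 8.08*i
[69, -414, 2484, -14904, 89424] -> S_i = 69*-6^i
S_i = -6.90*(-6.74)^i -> [-6.9, 46.51, -313.45, 2112.66, -14239.3]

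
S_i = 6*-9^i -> [6, -54, 486, -4374, 39366]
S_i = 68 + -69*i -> [68, -1, -70, -139, -208]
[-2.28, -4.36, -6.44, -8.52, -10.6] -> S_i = -2.28 + -2.08*i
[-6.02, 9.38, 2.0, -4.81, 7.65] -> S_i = Random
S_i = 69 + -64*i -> [69, 5, -59, -123, -187]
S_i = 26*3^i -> [26, 78, 234, 702, 2106]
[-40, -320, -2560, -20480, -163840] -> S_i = -40*8^i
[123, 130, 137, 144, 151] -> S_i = 123 + 7*i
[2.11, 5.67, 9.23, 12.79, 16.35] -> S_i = 2.11 + 3.56*i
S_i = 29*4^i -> [29, 116, 464, 1856, 7424]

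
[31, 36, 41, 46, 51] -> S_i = 31 + 5*i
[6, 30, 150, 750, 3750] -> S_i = 6*5^i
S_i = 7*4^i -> [7, 28, 112, 448, 1792]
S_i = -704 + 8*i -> [-704, -696, -688, -680, -672]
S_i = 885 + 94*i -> [885, 979, 1073, 1167, 1261]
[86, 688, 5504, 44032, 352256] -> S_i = 86*8^i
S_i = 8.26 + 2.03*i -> [8.26, 10.29, 12.32, 14.35, 16.38]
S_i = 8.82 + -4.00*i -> [8.82, 4.82, 0.82, -3.18, -7.18]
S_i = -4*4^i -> [-4, -16, -64, -256, -1024]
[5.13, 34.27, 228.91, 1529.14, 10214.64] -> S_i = 5.13*6.68^i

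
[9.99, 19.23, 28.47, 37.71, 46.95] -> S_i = 9.99 + 9.24*i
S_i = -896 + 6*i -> [-896, -890, -884, -878, -872]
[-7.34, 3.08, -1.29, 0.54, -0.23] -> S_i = -7.34*(-0.42)^i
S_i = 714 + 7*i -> [714, 721, 728, 735, 742]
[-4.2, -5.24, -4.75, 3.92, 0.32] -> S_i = Random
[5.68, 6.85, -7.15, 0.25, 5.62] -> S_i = Random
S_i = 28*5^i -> [28, 140, 700, 3500, 17500]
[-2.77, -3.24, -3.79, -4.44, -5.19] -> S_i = -2.77*1.17^i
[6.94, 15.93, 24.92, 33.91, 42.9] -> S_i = 6.94 + 8.99*i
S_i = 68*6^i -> [68, 408, 2448, 14688, 88128]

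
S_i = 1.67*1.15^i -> [1.67, 1.92, 2.21, 2.54, 2.92]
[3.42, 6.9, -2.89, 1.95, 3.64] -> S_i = Random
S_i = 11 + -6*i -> [11, 5, -1, -7, -13]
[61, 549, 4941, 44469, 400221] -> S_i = 61*9^i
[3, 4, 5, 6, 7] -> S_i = 3 + 1*i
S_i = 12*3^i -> [12, 36, 108, 324, 972]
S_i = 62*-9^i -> [62, -558, 5022, -45198, 406782]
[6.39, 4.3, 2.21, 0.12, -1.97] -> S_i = 6.39 + -2.09*i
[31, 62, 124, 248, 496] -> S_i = 31*2^i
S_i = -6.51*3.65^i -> [-6.51, -23.76, -86.73, -316.56, -1155.45]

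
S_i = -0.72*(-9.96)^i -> [-0.72, 7.17, -71.43, 711.39, -7085.49]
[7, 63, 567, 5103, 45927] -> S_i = 7*9^i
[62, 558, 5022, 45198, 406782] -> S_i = 62*9^i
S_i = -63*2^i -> [-63, -126, -252, -504, -1008]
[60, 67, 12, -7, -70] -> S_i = Random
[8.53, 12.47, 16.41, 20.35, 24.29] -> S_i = 8.53 + 3.94*i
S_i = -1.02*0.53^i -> [-1.02, -0.54, -0.29, -0.15, -0.08]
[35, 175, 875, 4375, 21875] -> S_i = 35*5^i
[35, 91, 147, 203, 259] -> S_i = 35 + 56*i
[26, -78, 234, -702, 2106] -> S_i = 26*-3^i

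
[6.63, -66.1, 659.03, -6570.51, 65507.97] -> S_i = 6.63*(-9.97)^i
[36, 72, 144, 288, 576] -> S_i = 36*2^i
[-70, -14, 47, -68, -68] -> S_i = Random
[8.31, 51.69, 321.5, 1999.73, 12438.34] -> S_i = 8.31*6.22^i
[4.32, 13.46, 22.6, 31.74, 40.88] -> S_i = 4.32 + 9.14*i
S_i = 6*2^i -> [6, 12, 24, 48, 96]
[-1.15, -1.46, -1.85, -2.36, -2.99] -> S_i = -1.15*1.27^i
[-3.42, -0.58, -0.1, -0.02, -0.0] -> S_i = -3.42*0.17^i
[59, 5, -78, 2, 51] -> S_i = Random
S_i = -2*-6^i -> [-2, 12, -72, 432, -2592]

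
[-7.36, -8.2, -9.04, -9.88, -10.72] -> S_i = -7.36 + -0.84*i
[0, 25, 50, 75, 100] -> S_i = 0 + 25*i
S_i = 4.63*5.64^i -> [4.63, 26.11, 147.28, 830.65, 4684.87]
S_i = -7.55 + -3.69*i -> [-7.55, -11.24, -14.93, -18.62, -22.31]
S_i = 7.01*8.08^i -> [7.01, 56.64, 457.66, 3697.87, 29878.82]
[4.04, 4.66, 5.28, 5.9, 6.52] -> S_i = 4.04 + 0.62*i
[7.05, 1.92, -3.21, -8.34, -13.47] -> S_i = 7.05 + -5.13*i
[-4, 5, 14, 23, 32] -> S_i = -4 + 9*i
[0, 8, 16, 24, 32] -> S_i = 0 + 8*i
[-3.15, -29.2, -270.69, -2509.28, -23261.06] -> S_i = -3.15*9.27^i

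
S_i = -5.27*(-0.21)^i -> [-5.27, 1.11, -0.23, 0.05, -0.01]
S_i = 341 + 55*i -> [341, 396, 451, 506, 561]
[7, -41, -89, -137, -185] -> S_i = 7 + -48*i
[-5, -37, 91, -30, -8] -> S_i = Random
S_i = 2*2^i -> [2, 4, 8, 16, 32]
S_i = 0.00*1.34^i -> [0.0, 0.0, 0.0, 0.0, 0.0]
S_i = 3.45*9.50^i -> [3.45, 32.78, 311.36, 2957.94, 28100.47]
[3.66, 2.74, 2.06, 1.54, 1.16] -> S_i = 3.66*0.75^i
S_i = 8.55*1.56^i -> [8.55, 13.34, 20.81, 32.46, 50.64]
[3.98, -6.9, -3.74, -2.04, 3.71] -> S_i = Random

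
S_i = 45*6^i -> [45, 270, 1620, 9720, 58320]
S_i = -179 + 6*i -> [-179, -173, -167, -161, -155]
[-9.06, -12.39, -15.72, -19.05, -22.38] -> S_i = -9.06 + -3.33*i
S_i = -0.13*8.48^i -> [-0.13, -1.1, -9.35, -79.27, -672.24]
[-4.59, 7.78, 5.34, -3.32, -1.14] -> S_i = Random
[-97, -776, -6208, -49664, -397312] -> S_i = -97*8^i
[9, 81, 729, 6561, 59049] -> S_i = 9*9^i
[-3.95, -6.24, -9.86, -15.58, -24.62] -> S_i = -3.95*1.58^i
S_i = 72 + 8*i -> [72, 80, 88, 96, 104]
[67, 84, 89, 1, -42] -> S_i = Random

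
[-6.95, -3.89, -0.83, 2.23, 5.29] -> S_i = -6.95 + 3.06*i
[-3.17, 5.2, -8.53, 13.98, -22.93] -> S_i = -3.17*(-1.64)^i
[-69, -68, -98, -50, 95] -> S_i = Random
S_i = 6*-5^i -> [6, -30, 150, -750, 3750]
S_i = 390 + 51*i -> [390, 441, 492, 543, 594]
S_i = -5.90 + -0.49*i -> [-5.9, -6.39, -6.88, -7.37, -7.86]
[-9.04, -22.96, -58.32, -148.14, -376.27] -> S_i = -9.04*2.54^i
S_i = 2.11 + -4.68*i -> [2.11, -2.57, -7.25, -11.93, -16.61]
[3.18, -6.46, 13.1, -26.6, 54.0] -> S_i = 3.18*(-2.03)^i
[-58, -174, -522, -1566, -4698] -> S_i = -58*3^i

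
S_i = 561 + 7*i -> [561, 568, 575, 582, 589]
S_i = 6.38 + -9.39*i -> [6.38, -3.01, -12.4, -21.79, -31.18]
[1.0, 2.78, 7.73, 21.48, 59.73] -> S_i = 1.00*2.78^i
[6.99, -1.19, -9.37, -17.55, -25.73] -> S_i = 6.99 + -8.18*i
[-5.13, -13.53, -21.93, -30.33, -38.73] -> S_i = -5.13 + -8.40*i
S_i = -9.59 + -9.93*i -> [-9.59, -19.52, -29.45, -39.38, -49.31]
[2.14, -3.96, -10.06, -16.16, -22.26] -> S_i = 2.14 + -6.10*i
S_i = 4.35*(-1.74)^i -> [4.35, -7.57, 13.17, -22.92, 39.87]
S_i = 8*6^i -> [8, 48, 288, 1728, 10368]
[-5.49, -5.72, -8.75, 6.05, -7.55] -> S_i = Random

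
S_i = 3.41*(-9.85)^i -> [3.41, -33.59, 330.85, -3258.84, 32099.58]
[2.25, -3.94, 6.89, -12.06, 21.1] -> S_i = 2.25*(-1.75)^i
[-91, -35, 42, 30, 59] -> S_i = Random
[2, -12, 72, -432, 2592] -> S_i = 2*-6^i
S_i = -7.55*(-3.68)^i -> [-7.55, 27.78, -102.25, 376.26, -1384.64]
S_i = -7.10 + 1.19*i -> [-7.1, -5.91, -4.72, -3.53, -2.34]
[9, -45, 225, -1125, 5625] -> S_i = 9*-5^i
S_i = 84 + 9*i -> [84, 93, 102, 111, 120]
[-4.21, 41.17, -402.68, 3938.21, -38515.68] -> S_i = -4.21*(-9.78)^i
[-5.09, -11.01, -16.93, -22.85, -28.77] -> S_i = -5.09 + -5.92*i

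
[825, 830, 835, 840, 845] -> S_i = 825 + 5*i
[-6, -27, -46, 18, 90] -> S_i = Random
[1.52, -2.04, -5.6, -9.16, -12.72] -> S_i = 1.52 + -3.56*i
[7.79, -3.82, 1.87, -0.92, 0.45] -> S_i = 7.79*(-0.49)^i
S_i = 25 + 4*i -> [25, 29, 33, 37, 41]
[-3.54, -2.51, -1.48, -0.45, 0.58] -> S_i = -3.54 + 1.03*i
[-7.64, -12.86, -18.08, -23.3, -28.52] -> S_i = -7.64 + -5.22*i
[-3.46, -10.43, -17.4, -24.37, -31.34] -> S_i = -3.46 + -6.97*i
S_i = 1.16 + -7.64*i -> [1.16, -6.48, -14.12, -21.76, -29.4]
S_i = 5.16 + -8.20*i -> [5.16, -3.04, -11.24, -19.44, -27.64]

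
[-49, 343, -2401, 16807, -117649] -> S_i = -49*-7^i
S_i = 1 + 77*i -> [1, 78, 155, 232, 309]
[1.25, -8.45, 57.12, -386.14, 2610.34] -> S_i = 1.25*(-6.76)^i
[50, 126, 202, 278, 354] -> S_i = 50 + 76*i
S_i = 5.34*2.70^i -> [5.34, 14.42, 38.93, 105.11, 283.79]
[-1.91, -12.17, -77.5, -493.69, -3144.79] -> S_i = -1.91*6.37^i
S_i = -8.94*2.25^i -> [-8.94, -20.11, -45.26, -101.83, -229.12]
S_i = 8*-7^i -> [8, -56, 392, -2744, 19208]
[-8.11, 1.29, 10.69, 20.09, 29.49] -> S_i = -8.11 + 9.40*i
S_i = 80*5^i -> [80, 400, 2000, 10000, 50000]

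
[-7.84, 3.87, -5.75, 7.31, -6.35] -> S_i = Random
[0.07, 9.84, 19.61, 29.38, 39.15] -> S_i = 0.07 + 9.77*i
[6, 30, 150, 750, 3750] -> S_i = 6*5^i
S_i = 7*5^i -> [7, 35, 175, 875, 4375]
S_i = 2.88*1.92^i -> [2.88, 5.53, 10.62, 20.38, 39.14]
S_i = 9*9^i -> [9, 81, 729, 6561, 59049]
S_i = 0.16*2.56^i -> [0.16, 0.41, 1.05, 2.68, 6.87]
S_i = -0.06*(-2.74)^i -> [-0.06, 0.16, -0.45, 1.23, -3.38]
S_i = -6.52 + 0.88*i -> [-6.52, -5.64, -4.76, -3.88, -3.0]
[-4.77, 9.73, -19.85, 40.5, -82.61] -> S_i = -4.77*(-2.04)^i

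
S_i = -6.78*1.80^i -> [-6.78, -12.2, -21.97, -39.54, -71.17]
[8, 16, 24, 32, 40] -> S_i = 8 + 8*i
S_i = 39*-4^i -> [39, -156, 624, -2496, 9984]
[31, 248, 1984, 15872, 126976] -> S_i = 31*8^i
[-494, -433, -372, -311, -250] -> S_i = -494 + 61*i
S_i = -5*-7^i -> [-5, 35, -245, 1715, -12005]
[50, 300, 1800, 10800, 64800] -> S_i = 50*6^i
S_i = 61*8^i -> [61, 488, 3904, 31232, 249856]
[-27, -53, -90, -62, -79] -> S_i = Random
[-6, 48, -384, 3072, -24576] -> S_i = -6*-8^i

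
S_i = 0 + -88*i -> [0, -88, -176, -264, -352]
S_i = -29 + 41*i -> [-29, 12, 53, 94, 135]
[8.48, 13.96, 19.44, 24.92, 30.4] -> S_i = 8.48 + 5.48*i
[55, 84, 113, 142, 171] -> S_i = 55 + 29*i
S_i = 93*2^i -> [93, 186, 372, 744, 1488]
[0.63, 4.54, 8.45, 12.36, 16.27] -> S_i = 0.63 + 3.91*i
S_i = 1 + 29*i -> [1, 30, 59, 88, 117]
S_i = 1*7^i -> [1, 7, 49, 343, 2401]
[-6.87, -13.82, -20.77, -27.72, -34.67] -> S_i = -6.87 + -6.95*i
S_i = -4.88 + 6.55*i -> [-4.88, 1.67, 8.22, 14.77, 21.32]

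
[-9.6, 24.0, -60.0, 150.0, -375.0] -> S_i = -9.60*(-2.50)^i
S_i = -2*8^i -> [-2, -16, -128, -1024, -8192]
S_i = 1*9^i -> [1, 9, 81, 729, 6561]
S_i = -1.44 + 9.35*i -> [-1.44, 7.91, 17.26, 26.61, 35.96]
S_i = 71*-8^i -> [71, -568, 4544, -36352, 290816]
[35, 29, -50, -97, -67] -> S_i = Random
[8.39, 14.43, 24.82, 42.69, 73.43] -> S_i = 8.39*1.72^i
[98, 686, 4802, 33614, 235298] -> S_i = 98*7^i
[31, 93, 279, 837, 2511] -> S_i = 31*3^i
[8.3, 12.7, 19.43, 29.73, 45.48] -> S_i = 8.30*1.53^i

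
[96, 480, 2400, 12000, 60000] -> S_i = 96*5^i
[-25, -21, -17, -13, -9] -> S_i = -25 + 4*i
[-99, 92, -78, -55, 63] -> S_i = Random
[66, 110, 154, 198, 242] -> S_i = 66 + 44*i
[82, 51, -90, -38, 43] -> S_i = Random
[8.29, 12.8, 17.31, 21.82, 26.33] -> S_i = 8.29 + 4.51*i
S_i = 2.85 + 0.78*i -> [2.85, 3.63, 4.41, 5.19, 5.97]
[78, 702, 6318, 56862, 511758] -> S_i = 78*9^i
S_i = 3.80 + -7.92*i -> [3.8, -4.12, -12.04, -19.96, -27.88]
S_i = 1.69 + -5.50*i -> [1.69, -3.81, -9.31, -14.81, -20.31]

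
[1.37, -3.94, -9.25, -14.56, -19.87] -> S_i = 1.37 + -5.31*i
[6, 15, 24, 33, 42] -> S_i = 6 + 9*i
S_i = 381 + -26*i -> [381, 355, 329, 303, 277]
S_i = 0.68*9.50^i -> [0.68, 6.46, 61.37, 583.02, 5538.64]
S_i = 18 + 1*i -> [18, 19, 20, 21, 22]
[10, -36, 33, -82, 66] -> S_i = Random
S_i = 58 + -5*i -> [58, 53, 48, 43, 38]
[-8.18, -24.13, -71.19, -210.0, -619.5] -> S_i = -8.18*2.95^i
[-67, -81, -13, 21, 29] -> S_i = Random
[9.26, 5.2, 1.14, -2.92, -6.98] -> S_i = 9.26 + -4.06*i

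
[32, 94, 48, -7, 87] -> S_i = Random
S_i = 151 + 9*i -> [151, 160, 169, 178, 187]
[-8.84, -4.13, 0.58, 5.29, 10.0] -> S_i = -8.84 + 4.71*i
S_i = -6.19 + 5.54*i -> [-6.19, -0.65, 4.89, 10.43, 15.97]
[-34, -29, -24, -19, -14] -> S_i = -34 + 5*i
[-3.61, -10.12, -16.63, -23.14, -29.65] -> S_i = -3.61 + -6.51*i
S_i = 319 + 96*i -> [319, 415, 511, 607, 703]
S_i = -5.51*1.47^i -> [-5.51, -8.1, -11.91, -17.5, -25.73]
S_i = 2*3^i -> [2, 6, 18, 54, 162]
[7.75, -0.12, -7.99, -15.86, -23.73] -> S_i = 7.75 + -7.87*i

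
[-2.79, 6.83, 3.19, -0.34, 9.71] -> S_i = Random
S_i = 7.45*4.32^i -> [7.45, 32.18, 139.03, 600.63, 2594.72]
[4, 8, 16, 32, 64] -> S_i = 4*2^i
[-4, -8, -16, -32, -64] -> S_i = -4*2^i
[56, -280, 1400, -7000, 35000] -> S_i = 56*-5^i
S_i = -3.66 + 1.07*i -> [-3.66, -2.59, -1.52, -0.45, 0.62]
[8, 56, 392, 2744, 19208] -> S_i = 8*7^i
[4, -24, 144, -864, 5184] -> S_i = 4*-6^i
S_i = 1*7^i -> [1, 7, 49, 343, 2401]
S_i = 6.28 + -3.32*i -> [6.28, 2.96, -0.36, -3.68, -7.0]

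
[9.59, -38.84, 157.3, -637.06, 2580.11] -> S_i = 9.59*(-4.05)^i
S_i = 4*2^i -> [4, 8, 16, 32, 64]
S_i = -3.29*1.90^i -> [-3.29, -6.25, -11.88, -22.57, -42.88]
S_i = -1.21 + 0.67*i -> [-1.21, -0.54, 0.13, 0.8, 1.47]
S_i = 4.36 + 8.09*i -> [4.36, 12.45, 20.54, 28.63, 36.72]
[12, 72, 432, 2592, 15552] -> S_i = 12*6^i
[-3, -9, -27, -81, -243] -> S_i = -3*3^i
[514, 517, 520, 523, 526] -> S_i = 514 + 3*i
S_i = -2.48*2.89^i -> [-2.48, -7.17, -20.71, -59.86, -173.0]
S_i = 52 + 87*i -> [52, 139, 226, 313, 400]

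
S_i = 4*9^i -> [4, 36, 324, 2916, 26244]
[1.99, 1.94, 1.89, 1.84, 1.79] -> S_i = 1.99 + -0.05*i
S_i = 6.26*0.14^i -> [6.26, 0.88, 0.12, 0.02, 0.0]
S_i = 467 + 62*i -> [467, 529, 591, 653, 715]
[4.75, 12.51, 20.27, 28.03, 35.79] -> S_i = 4.75 + 7.76*i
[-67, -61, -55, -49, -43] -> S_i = -67 + 6*i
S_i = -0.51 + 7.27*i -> [-0.51, 6.76, 14.03, 21.3, 28.57]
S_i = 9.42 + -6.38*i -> [9.42, 3.04, -3.34, -9.72, -16.1]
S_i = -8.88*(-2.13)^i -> [-8.88, 18.91, -40.29, 85.81, -182.78]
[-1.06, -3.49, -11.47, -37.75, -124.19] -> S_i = -1.06*3.29^i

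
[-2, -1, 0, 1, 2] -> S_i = -2 + 1*i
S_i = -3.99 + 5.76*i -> [-3.99, 1.77, 7.53, 13.29, 19.05]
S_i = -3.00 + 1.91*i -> [-3.0, -1.09, 0.82, 2.73, 4.64]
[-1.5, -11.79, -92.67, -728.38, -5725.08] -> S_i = -1.50*7.86^i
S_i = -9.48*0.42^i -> [-9.48, -3.98, -1.67, -0.7, -0.29]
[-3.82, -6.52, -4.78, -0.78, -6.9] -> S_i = Random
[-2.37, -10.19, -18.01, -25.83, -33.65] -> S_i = -2.37 + -7.82*i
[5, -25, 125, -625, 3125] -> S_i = 5*-5^i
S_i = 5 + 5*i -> [5, 10, 15, 20, 25]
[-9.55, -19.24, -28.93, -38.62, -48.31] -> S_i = -9.55 + -9.69*i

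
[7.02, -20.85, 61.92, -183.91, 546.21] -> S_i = 7.02*(-2.97)^i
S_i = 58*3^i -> [58, 174, 522, 1566, 4698]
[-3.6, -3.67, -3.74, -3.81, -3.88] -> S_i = -3.60 + -0.07*i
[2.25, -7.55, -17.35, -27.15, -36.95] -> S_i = 2.25 + -9.80*i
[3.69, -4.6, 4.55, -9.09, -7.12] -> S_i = Random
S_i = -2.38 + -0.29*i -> [-2.38, -2.67, -2.96, -3.25, -3.54]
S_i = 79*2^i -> [79, 158, 316, 632, 1264]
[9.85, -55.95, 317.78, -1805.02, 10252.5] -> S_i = 9.85*(-5.68)^i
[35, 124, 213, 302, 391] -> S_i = 35 + 89*i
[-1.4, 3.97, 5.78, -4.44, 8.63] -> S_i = Random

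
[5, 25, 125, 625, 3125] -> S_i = 5*5^i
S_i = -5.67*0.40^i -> [-5.67, -2.27, -0.91, -0.36, -0.15]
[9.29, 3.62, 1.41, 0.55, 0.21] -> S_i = 9.29*0.39^i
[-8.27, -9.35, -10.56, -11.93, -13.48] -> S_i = -8.27*1.13^i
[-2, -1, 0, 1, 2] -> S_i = -2 + 1*i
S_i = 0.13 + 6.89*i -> [0.13, 7.02, 13.91, 20.8, 27.69]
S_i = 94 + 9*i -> [94, 103, 112, 121, 130]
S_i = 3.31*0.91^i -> [3.31, 3.01, 2.74, 2.49, 2.27]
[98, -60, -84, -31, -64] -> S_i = Random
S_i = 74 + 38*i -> [74, 112, 150, 188, 226]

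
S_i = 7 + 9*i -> [7, 16, 25, 34, 43]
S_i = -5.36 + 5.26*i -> [-5.36, -0.1, 5.16, 10.42, 15.68]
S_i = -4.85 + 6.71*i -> [-4.85, 1.86, 8.57, 15.28, 21.99]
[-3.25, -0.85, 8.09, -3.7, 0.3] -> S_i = Random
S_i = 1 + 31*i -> [1, 32, 63, 94, 125]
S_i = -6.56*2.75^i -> [-6.56, -18.04, -49.61, -136.43, -375.18]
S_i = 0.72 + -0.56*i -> [0.72, 0.16, -0.4, -0.96, -1.52]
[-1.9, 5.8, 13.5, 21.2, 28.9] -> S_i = -1.90 + 7.70*i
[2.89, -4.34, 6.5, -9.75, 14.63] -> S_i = 2.89*(-1.50)^i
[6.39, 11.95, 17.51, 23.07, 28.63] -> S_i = 6.39 + 5.56*i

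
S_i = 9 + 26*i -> [9, 35, 61, 87, 113]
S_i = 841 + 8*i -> [841, 849, 857, 865, 873]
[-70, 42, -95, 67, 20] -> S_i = Random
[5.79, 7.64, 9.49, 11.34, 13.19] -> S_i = 5.79 + 1.85*i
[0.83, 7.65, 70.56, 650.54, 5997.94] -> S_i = 0.83*9.22^i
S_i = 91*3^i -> [91, 273, 819, 2457, 7371]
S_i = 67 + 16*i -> [67, 83, 99, 115, 131]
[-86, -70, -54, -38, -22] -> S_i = -86 + 16*i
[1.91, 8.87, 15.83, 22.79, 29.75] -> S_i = 1.91 + 6.96*i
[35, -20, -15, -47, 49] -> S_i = Random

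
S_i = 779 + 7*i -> [779, 786, 793, 800, 807]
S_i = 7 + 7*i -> [7, 14, 21, 28, 35]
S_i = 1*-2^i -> [1, -2, 4, -8, 16]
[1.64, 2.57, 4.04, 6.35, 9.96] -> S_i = 1.64*1.57^i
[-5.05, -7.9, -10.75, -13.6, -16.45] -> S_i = -5.05 + -2.85*i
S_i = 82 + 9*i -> [82, 91, 100, 109, 118]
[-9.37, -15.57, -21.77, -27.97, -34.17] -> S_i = -9.37 + -6.20*i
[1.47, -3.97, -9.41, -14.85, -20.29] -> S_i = 1.47 + -5.44*i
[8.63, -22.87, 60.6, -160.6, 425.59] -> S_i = 8.63*(-2.65)^i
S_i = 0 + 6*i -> [0, 6, 12, 18, 24]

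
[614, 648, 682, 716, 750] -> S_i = 614 + 34*i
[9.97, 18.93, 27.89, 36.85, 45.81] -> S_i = 9.97 + 8.96*i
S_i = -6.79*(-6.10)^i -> [-6.79, 41.42, -252.66, 1541.2, -9401.33]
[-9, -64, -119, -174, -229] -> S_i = -9 + -55*i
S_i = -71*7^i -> [-71, -497, -3479, -24353, -170471]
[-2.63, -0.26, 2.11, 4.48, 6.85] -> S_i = -2.63 + 2.37*i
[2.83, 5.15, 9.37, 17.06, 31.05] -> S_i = 2.83*1.82^i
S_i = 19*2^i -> [19, 38, 76, 152, 304]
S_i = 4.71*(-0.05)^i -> [4.71, -0.24, 0.01, -0.0, 0.0]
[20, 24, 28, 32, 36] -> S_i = 20 + 4*i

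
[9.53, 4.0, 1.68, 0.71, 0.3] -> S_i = 9.53*0.42^i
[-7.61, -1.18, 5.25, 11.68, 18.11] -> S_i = -7.61 + 6.43*i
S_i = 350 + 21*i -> [350, 371, 392, 413, 434]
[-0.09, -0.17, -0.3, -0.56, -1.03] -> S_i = -0.09*1.84^i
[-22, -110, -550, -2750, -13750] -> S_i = -22*5^i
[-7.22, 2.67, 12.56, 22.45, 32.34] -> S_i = -7.22 + 9.89*i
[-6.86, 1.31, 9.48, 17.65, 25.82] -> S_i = -6.86 + 8.17*i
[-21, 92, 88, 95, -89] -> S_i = Random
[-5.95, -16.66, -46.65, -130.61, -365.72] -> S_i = -5.95*2.80^i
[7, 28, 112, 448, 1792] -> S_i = 7*4^i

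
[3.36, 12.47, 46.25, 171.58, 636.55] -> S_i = 3.36*3.71^i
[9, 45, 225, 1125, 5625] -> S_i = 9*5^i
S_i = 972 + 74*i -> [972, 1046, 1120, 1194, 1268]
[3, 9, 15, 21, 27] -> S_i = 3 + 6*i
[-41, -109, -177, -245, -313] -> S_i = -41 + -68*i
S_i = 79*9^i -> [79, 711, 6399, 57591, 518319]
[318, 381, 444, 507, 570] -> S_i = 318 + 63*i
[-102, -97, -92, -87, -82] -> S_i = -102 + 5*i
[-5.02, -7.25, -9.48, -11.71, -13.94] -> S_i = -5.02 + -2.23*i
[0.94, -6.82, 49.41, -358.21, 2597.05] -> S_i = 0.94*(-7.25)^i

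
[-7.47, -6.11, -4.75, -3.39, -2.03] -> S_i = -7.47 + 1.36*i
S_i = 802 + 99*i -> [802, 901, 1000, 1099, 1198]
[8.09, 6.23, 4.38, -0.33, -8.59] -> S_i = Random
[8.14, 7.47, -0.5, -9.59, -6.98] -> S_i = Random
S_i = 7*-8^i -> [7, -56, 448, -3584, 28672]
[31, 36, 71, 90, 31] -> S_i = Random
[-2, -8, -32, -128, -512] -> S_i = -2*4^i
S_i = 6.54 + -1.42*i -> [6.54, 5.12, 3.7, 2.28, 0.86]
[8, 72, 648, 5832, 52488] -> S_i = 8*9^i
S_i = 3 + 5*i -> [3, 8, 13, 18, 23]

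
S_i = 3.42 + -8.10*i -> [3.42, -4.68, -12.78, -20.88, -28.98]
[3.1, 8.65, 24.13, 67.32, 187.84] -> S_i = 3.10*2.79^i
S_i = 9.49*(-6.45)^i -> [9.49, -61.21, 394.81, -2546.51, 16424.99]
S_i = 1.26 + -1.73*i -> [1.26, -0.47, -2.2, -3.93, -5.66]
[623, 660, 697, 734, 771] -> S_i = 623 + 37*i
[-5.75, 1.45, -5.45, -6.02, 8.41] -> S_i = Random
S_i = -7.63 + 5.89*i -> [-7.63, -1.74, 4.15, 10.04, 15.93]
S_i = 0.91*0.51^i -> [0.91, 0.46, 0.24, 0.12, 0.06]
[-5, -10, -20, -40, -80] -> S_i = -5*2^i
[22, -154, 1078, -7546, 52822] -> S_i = 22*-7^i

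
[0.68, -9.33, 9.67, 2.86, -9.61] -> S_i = Random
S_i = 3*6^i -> [3, 18, 108, 648, 3888]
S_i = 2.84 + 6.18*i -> [2.84, 9.02, 15.2, 21.38, 27.56]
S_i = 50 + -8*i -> [50, 42, 34, 26, 18]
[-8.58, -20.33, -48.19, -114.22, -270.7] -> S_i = -8.58*2.37^i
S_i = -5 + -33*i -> [-5, -38, -71, -104, -137]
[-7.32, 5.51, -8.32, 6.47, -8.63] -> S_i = Random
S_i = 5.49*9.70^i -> [5.49, 53.25, 516.55, 5010.57, 48602.58]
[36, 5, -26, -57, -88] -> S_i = 36 + -31*i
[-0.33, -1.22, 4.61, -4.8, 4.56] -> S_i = Random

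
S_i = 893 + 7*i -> [893, 900, 907, 914, 921]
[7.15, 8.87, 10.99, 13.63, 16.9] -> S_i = 7.15*1.24^i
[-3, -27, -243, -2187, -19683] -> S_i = -3*9^i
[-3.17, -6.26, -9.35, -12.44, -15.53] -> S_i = -3.17 + -3.09*i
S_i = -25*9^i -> [-25, -225, -2025, -18225, -164025]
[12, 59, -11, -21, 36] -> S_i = Random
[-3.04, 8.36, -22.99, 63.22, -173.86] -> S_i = -3.04*(-2.75)^i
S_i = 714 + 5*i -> [714, 719, 724, 729, 734]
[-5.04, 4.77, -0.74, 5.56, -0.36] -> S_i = Random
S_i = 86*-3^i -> [86, -258, 774, -2322, 6966]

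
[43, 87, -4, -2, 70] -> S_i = Random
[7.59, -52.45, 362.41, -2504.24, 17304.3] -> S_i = 7.59*(-6.91)^i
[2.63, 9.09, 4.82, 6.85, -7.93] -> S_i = Random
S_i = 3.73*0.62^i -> [3.73, 2.31, 1.43, 0.89, 0.55]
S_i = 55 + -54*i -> [55, 1, -53, -107, -161]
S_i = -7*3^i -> [-7, -21, -63, -189, -567]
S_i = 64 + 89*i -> [64, 153, 242, 331, 420]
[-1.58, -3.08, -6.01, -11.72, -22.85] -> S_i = -1.58*1.95^i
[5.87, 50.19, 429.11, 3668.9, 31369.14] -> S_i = 5.87*8.55^i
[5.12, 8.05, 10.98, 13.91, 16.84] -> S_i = 5.12 + 2.93*i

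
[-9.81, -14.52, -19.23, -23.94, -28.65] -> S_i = -9.81 + -4.71*i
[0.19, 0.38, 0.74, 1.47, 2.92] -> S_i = 0.19*1.98^i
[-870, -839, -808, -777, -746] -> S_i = -870 + 31*i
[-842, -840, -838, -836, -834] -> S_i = -842 + 2*i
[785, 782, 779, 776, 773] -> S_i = 785 + -3*i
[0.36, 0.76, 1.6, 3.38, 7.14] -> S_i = 0.36*2.11^i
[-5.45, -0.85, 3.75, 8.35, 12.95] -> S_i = -5.45 + 4.60*i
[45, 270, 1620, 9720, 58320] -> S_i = 45*6^i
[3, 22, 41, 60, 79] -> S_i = 3 + 19*i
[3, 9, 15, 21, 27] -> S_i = 3 + 6*i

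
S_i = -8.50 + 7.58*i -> [-8.5, -0.92, 6.66, 14.24, 21.82]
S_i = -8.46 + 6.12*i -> [-8.46, -2.34, 3.78, 9.9, 16.02]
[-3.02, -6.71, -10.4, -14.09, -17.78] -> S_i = -3.02 + -3.69*i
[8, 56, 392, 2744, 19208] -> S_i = 8*7^i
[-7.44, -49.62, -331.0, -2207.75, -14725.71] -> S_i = -7.44*6.67^i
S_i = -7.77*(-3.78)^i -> [-7.77, 29.37, -111.02, 419.66, -1586.31]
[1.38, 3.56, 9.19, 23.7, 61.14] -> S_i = 1.38*2.58^i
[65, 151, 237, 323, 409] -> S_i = 65 + 86*i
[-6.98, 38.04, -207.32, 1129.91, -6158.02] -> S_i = -6.98*(-5.45)^i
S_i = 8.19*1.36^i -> [8.19, 11.14, 15.15, 20.6, 28.02]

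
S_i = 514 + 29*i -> [514, 543, 572, 601, 630]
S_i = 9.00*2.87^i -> [9.0, 25.83, 74.13, 212.76, 610.62]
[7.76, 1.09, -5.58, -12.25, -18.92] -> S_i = 7.76 + -6.67*i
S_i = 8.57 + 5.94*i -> [8.57, 14.51, 20.45, 26.39, 32.33]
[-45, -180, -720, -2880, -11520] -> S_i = -45*4^i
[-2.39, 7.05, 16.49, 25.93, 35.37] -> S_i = -2.39 + 9.44*i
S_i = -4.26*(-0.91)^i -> [-4.26, 3.88, -3.53, 3.21, -2.92]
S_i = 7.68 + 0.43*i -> [7.68, 8.11, 8.54, 8.97, 9.4]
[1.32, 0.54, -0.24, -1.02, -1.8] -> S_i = 1.32 + -0.78*i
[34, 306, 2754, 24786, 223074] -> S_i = 34*9^i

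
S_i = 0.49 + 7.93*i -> [0.49, 8.42, 16.35, 24.28, 32.21]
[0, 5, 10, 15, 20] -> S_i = 0 + 5*i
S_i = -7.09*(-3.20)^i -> [-7.09, 22.69, -72.6, 232.33, -743.44]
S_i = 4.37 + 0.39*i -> [4.37, 4.76, 5.15, 5.54, 5.93]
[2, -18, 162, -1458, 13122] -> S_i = 2*-9^i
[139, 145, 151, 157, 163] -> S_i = 139 + 6*i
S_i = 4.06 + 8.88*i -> [4.06, 12.94, 21.82, 30.7, 39.58]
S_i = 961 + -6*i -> [961, 955, 949, 943, 937]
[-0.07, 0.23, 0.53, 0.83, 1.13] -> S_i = -0.07 + 0.30*i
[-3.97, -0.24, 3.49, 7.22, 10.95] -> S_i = -3.97 + 3.73*i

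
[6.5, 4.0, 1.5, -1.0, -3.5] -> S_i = 6.50 + -2.50*i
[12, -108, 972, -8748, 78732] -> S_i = 12*-9^i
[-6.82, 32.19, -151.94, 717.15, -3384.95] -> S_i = -6.82*(-4.72)^i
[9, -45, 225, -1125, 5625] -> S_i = 9*-5^i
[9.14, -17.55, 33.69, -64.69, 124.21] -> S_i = 9.14*(-1.92)^i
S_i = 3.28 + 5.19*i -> [3.28, 8.47, 13.66, 18.85, 24.04]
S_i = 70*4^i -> [70, 280, 1120, 4480, 17920]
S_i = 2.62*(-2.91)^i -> [2.62, -7.62, 22.19, -64.56, 187.88]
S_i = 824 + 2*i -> [824, 826, 828, 830, 832]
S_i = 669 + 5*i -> [669, 674, 679, 684, 689]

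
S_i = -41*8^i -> [-41, -328, -2624, -20992, -167936]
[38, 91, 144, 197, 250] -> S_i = 38 + 53*i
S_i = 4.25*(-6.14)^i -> [4.25, -26.1, 160.22, -983.77, 6040.35]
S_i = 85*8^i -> [85, 680, 5440, 43520, 348160]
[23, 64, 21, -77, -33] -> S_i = Random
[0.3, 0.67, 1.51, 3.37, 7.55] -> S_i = 0.30*2.24^i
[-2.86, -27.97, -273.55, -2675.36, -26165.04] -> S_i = -2.86*9.78^i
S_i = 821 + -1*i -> [821, 820, 819, 818, 817]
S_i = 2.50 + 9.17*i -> [2.5, 11.67, 20.84, 30.01, 39.18]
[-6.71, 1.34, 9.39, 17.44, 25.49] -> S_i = -6.71 + 8.05*i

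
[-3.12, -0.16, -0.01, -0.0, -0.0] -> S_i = -3.12*0.05^i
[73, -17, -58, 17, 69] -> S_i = Random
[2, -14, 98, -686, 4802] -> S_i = 2*-7^i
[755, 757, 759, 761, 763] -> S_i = 755 + 2*i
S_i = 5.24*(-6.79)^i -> [5.24, -35.58, 241.59, -1640.37, 11138.08]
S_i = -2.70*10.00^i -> [-2.7, -27.0, -270.0, -2700.0, -27000.0]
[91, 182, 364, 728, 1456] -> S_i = 91*2^i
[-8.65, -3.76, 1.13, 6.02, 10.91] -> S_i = -8.65 + 4.89*i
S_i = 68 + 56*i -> [68, 124, 180, 236, 292]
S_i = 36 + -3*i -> [36, 33, 30, 27, 24]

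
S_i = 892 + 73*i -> [892, 965, 1038, 1111, 1184]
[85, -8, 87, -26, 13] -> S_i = Random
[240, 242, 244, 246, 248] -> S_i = 240 + 2*i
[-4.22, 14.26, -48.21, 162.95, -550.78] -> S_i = -4.22*(-3.38)^i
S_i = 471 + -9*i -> [471, 462, 453, 444, 435]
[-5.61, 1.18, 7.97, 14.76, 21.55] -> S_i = -5.61 + 6.79*i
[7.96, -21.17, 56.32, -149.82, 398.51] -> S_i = 7.96*(-2.66)^i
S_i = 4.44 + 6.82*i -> [4.44, 11.26, 18.08, 24.9, 31.72]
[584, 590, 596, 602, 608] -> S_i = 584 + 6*i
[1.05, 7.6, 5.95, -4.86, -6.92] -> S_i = Random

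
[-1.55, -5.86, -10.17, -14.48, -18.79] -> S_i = -1.55 + -4.31*i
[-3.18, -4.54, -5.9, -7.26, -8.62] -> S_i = -3.18 + -1.36*i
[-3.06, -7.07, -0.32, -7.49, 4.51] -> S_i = Random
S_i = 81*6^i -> [81, 486, 2916, 17496, 104976]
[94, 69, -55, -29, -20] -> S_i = Random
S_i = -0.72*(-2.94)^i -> [-0.72, 2.12, -6.22, 18.3, -53.79]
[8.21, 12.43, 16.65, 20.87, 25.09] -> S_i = 8.21 + 4.22*i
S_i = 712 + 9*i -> [712, 721, 730, 739, 748]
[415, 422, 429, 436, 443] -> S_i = 415 + 7*i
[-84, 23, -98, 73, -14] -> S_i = Random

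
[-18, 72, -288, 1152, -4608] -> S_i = -18*-4^i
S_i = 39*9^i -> [39, 351, 3159, 28431, 255879]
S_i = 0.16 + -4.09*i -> [0.16, -3.93, -8.02, -12.11, -16.2]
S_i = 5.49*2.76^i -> [5.49, 15.15, 41.82, 115.42, 318.57]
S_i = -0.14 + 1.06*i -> [-0.14, 0.92, 1.98, 3.04, 4.1]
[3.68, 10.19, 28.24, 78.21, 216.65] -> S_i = 3.68*2.77^i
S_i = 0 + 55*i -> [0, 55, 110, 165, 220]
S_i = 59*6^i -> [59, 354, 2124, 12744, 76464]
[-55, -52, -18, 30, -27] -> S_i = Random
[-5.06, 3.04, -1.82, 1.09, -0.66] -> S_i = -5.06*(-0.60)^i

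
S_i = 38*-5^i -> [38, -190, 950, -4750, 23750]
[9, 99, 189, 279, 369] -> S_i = 9 + 90*i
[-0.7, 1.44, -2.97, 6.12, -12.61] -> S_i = -0.70*(-2.06)^i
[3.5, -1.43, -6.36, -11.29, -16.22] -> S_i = 3.50 + -4.93*i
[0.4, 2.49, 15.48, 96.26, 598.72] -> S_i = 0.40*6.22^i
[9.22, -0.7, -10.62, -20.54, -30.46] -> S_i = 9.22 + -9.92*i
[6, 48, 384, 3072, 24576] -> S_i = 6*8^i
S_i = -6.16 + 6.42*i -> [-6.16, 0.26, 6.68, 13.1, 19.52]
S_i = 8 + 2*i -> [8, 10, 12, 14, 16]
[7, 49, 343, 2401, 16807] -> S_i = 7*7^i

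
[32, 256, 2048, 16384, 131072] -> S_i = 32*8^i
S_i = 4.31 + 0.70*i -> [4.31, 5.01, 5.71, 6.41, 7.11]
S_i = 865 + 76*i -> [865, 941, 1017, 1093, 1169]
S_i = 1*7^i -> [1, 7, 49, 343, 2401]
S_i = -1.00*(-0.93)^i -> [-1.0, 0.93, -0.86, 0.8, -0.75]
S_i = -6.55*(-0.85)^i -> [-6.55, 5.57, -4.73, 4.02, -3.42]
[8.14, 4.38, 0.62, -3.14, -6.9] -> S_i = 8.14 + -3.76*i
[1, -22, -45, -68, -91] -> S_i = 1 + -23*i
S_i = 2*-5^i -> [2, -10, 50, -250, 1250]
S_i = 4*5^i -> [4, 20, 100, 500, 2500]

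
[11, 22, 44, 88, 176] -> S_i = 11*2^i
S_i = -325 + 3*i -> [-325, -322, -319, -316, -313]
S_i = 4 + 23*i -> [4, 27, 50, 73, 96]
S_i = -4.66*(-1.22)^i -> [-4.66, 5.69, -6.94, 8.46, -10.32]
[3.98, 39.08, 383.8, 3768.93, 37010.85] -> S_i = 3.98*9.82^i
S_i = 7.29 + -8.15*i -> [7.29, -0.86, -9.01, -17.16, -25.31]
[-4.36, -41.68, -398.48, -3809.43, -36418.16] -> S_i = -4.36*9.56^i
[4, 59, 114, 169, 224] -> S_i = 4 + 55*i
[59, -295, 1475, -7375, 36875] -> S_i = 59*-5^i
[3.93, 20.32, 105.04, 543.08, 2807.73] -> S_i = 3.93*5.17^i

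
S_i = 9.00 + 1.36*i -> [9.0, 10.36, 11.72, 13.08, 14.44]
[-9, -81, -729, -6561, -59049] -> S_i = -9*9^i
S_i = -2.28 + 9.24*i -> [-2.28, 6.96, 16.2, 25.44, 34.68]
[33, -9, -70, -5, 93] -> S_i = Random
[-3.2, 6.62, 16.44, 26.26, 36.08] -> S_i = -3.20 + 9.82*i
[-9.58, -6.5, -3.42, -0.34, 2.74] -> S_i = -9.58 + 3.08*i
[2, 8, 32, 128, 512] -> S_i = 2*4^i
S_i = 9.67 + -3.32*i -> [9.67, 6.35, 3.03, -0.29, -3.61]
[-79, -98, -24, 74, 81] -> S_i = Random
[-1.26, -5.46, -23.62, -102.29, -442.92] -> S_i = -1.26*4.33^i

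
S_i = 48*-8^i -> [48, -384, 3072, -24576, 196608]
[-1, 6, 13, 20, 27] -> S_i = -1 + 7*i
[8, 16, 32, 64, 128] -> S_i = 8*2^i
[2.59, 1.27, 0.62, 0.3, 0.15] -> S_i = 2.59*0.49^i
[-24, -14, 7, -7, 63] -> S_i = Random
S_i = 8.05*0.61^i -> [8.05, 4.91, 3.0, 1.83, 1.11]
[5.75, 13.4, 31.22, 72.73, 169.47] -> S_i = 5.75*2.33^i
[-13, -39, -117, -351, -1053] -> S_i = -13*3^i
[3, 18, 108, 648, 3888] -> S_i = 3*6^i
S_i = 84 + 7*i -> [84, 91, 98, 105, 112]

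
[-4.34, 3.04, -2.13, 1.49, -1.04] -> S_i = -4.34*(-0.70)^i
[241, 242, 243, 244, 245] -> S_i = 241 + 1*i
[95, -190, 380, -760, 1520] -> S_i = 95*-2^i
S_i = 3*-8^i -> [3, -24, 192, -1536, 12288]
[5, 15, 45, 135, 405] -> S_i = 5*3^i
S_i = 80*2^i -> [80, 160, 320, 640, 1280]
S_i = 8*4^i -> [8, 32, 128, 512, 2048]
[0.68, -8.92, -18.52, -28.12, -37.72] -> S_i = 0.68 + -9.60*i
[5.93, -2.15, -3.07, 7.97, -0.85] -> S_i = Random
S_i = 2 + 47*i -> [2, 49, 96, 143, 190]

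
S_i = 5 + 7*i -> [5, 12, 19, 26, 33]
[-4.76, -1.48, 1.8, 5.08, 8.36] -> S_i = -4.76 + 3.28*i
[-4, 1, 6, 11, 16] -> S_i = -4 + 5*i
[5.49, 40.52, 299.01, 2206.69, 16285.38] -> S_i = 5.49*7.38^i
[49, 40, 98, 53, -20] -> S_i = Random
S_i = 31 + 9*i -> [31, 40, 49, 58, 67]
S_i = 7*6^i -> [7, 42, 252, 1512, 9072]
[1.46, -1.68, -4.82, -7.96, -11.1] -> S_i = 1.46 + -3.14*i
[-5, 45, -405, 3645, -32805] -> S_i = -5*-9^i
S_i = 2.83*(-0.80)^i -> [2.83, -2.26, 1.81, -1.45, 1.16]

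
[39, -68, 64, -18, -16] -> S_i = Random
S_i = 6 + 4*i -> [6, 10, 14, 18, 22]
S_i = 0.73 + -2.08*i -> [0.73, -1.35, -3.43, -5.51, -7.59]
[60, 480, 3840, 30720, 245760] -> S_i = 60*8^i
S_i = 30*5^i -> [30, 150, 750, 3750, 18750]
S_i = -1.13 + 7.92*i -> [-1.13, 6.79, 14.71, 22.63, 30.55]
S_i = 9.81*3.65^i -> [9.81, 35.81, 130.69, 477.03, 1741.17]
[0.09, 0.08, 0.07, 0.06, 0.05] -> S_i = 0.09*0.87^i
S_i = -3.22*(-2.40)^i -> [-3.22, 7.73, -18.55, 44.51, -106.83]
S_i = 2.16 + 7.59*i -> [2.16, 9.75, 17.34, 24.93, 32.52]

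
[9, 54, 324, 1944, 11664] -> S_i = 9*6^i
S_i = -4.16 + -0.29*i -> [-4.16, -4.45, -4.74, -5.03, -5.32]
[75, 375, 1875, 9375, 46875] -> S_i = 75*5^i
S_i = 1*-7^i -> [1, -7, 49, -343, 2401]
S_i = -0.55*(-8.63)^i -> [-0.55, 4.75, -40.96, 353.5, -3050.74]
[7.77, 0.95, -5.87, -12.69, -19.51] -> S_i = 7.77 + -6.82*i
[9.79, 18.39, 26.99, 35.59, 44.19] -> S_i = 9.79 + 8.60*i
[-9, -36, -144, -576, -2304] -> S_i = -9*4^i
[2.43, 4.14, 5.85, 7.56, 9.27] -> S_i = 2.43 + 1.71*i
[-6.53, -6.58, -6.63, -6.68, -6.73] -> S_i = -6.53 + -0.05*i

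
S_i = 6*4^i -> [6, 24, 96, 384, 1536]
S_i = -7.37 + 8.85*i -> [-7.37, 1.48, 10.33, 19.18, 28.03]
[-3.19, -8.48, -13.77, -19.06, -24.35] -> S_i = -3.19 + -5.29*i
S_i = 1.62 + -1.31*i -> [1.62, 0.31, -1.0, -2.31, -3.62]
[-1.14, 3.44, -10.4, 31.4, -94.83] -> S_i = -1.14*(-3.02)^i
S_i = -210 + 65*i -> [-210, -145, -80, -15, 50]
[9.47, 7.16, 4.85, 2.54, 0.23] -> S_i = 9.47 + -2.31*i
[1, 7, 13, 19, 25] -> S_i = 1 + 6*i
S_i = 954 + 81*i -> [954, 1035, 1116, 1197, 1278]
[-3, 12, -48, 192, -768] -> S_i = -3*-4^i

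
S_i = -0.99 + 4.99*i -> [-0.99, 4.0, 8.99, 13.98, 18.97]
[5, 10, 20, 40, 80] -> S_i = 5*2^i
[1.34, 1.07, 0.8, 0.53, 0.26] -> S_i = 1.34 + -0.27*i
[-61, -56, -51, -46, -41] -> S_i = -61 + 5*i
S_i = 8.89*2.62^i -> [8.89, 23.29, 61.02, 159.88, 418.9]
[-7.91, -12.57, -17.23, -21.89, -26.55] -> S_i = -7.91 + -4.66*i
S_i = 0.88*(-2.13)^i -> [0.88, -1.87, 3.99, -8.5, 18.11]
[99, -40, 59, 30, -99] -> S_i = Random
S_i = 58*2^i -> [58, 116, 232, 464, 928]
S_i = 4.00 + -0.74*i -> [4.0, 3.26, 2.52, 1.78, 1.04]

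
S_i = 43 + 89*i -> [43, 132, 221, 310, 399]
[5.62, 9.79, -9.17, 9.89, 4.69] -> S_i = Random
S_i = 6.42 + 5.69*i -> [6.42, 12.11, 17.8, 23.49, 29.18]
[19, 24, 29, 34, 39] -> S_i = 19 + 5*i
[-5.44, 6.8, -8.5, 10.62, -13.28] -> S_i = -5.44*(-1.25)^i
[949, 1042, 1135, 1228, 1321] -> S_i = 949 + 93*i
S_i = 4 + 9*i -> [4, 13, 22, 31, 40]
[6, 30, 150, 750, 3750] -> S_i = 6*5^i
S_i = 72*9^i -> [72, 648, 5832, 52488, 472392]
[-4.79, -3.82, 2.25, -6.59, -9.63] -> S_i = Random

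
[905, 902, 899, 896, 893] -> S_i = 905 + -3*i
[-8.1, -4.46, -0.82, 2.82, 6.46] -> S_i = -8.10 + 3.64*i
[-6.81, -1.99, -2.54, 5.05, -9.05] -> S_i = Random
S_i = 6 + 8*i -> [6, 14, 22, 30, 38]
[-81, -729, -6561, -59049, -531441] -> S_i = -81*9^i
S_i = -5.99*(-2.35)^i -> [-5.99, 14.08, -33.08, 77.74, -182.68]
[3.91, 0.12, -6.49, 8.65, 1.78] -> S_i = Random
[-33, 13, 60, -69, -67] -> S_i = Random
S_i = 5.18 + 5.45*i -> [5.18, 10.63, 16.08, 21.53, 26.98]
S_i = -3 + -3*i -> [-3, -6, -9, -12, -15]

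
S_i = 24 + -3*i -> [24, 21, 18, 15, 12]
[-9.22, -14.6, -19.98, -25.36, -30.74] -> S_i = -9.22 + -5.38*i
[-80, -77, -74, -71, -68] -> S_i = -80 + 3*i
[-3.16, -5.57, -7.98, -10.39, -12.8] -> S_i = -3.16 + -2.41*i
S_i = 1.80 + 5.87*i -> [1.8, 7.67, 13.54, 19.41, 25.28]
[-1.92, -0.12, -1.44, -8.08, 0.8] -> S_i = Random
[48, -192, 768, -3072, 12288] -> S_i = 48*-4^i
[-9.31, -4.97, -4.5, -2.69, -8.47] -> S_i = Random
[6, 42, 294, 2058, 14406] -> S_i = 6*7^i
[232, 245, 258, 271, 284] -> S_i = 232 + 13*i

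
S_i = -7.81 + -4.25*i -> [-7.81, -12.06, -16.31, -20.56, -24.81]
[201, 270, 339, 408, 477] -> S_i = 201 + 69*i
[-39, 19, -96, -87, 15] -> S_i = Random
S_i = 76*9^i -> [76, 684, 6156, 55404, 498636]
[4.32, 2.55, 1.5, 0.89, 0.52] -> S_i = 4.32*0.59^i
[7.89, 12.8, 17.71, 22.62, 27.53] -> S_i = 7.89 + 4.91*i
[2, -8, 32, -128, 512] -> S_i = 2*-4^i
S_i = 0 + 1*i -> [0, 1, 2, 3, 4]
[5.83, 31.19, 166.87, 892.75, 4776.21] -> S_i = 5.83*5.35^i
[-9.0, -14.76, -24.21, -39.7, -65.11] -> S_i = -9.00*1.64^i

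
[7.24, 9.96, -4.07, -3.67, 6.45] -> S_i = Random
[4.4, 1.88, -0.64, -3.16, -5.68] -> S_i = 4.40 + -2.52*i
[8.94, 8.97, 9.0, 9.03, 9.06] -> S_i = 8.94 + 0.03*i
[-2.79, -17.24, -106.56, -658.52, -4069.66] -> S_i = -2.79*6.18^i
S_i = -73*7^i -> [-73, -511, -3577, -25039, -175273]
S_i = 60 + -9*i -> [60, 51, 42, 33, 24]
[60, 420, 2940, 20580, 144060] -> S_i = 60*7^i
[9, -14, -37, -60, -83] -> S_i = 9 + -23*i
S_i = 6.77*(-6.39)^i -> [6.77, -43.26, 276.43, -1766.41, 11287.35]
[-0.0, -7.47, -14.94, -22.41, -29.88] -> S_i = -0.00 + -7.47*i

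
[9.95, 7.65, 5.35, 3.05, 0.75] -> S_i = 9.95 + -2.30*i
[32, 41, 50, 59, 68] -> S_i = 32 + 9*i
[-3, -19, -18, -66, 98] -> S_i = Random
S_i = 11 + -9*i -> [11, 2, -7, -16, -25]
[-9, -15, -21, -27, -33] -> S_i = -9 + -6*i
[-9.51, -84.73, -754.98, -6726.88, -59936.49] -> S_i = -9.51*8.91^i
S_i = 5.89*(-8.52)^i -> [5.89, -50.18, 427.56, -3642.79, 31036.57]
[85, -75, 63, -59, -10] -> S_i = Random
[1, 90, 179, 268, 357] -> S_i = 1 + 89*i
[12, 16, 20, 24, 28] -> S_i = 12 + 4*i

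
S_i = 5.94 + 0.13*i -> [5.94, 6.07, 6.2, 6.33, 6.46]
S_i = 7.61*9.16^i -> [7.61, 69.71, 638.52, 5848.86, 53575.54]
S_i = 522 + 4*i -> [522, 526, 530, 534, 538]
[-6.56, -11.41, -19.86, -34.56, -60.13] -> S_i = -6.56*1.74^i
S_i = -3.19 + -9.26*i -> [-3.19, -12.45, -21.71, -30.97, -40.23]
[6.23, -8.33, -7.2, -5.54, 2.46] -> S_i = Random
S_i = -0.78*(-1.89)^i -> [-0.78, 1.47, -2.79, 5.27, -9.95]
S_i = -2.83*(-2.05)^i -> [-2.83, 5.8, -11.89, 24.38, -49.98]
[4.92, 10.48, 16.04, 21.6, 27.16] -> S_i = 4.92 + 5.56*i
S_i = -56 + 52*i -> [-56, -4, 48, 100, 152]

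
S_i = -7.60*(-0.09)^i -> [-7.6, 0.68, -0.06, 0.01, -0.0]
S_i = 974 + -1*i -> [974, 973, 972, 971, 970]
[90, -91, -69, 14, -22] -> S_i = Random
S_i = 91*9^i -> [91, 819, 7371, 66339, 597051]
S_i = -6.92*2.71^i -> [-6.92, -18.75, -50.82, -137.73, -373.24]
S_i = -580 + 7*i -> [-580, -573, -566, -559, -552]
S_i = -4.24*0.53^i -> [-4.24, -2.25, -1.19, -0.63, -0.33]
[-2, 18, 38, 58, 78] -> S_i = -2 + 20*i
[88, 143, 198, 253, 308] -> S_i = 88 + 55*i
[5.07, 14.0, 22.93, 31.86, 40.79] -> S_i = 5.07 + 8.93*i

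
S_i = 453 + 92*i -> [453, 545, 637, 729, 821]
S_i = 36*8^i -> [36, 288, 2304, 18432, 147456]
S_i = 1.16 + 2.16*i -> [1.16, 3.32, 5.48, 7.64, 9.8]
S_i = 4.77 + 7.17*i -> [4.77, 11.94, 19.11, 26.28, 33.45]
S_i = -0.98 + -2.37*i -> [-0.98, -3.35, -5.72, -8.09, -10.46]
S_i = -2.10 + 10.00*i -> [-2.1, 7.9, 17.9, 27.9, 37.9]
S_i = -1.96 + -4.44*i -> [-1.96, -6.4, -10.84, -15.28, -19.72]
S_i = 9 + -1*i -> [9, 8, 7, 6, 5]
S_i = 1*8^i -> [1, 8, 64, 512, 4096]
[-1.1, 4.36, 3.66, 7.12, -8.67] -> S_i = Random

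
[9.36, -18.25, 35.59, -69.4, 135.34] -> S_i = 9.36*(-1.95)^i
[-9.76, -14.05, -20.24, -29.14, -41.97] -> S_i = -9.76*1.44^i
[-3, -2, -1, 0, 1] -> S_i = -3 + 1*i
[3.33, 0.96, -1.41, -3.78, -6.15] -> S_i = 3.33 + -2.37*i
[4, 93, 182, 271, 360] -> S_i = 4 + 89*i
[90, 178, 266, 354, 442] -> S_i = 90 + 88*i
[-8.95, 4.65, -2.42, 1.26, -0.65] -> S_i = -8.95*(-0.52)^i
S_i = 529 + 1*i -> [529, 530, 531, 532, 533]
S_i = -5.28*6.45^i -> [-5.28, -34.06, -219.66, -1416.81, -9138.46]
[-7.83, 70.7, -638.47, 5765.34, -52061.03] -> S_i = -7.83*(-9.03)^i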